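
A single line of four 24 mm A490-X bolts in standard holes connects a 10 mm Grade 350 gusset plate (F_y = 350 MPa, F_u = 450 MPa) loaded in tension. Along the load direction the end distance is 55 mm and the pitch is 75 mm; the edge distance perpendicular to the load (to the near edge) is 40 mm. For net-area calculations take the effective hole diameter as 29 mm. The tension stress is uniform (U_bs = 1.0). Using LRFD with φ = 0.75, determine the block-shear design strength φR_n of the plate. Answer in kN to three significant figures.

448 kN

Shear plane L_v = 55 + 3·75 = 280 mm; A_gv = 280 × 10 = 2800 mm².
A_nv = (280 − 3.5·29) × 10 = 1785 mm².
A_nt = (40 − 0.5·29) × 10 = 255 mm².
0.6 F_u A_nv = 481.9 kN; 0.6 F_y A_gv = 588 kN → shear rupture governs the shear term.
R_n = 481.9 + 1.0 × 450 × 255 / 1000 = 596.7 kN.
Design strength φR_n = 0.75 × 596.7 = 448 kN.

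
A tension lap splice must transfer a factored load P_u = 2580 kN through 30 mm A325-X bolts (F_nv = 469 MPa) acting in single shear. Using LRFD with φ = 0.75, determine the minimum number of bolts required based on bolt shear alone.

A_b = π·30²/4 = 706.9 mm².
Per-bolt design strength φR_n = 0.75 × 469 × 706.9 × 1 / 1000 = 248.6 kN.
n ≥ 2580 / 248.6 = 10.38 → use 11 bolts.

11 bolts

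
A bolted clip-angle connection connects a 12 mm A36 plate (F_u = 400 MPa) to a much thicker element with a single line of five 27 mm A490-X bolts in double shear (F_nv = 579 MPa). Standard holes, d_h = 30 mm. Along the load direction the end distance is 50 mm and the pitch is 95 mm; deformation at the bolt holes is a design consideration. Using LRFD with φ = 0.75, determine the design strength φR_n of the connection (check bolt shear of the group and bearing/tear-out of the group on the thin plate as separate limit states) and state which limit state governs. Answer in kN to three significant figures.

1080 kN (bearing governs)

Bolt shear: A_b = π·27²/4 = 572.6 mm²; R_n = 579 × 572.6 × 5 × 2 / 1000 = 3315 kN → 0.75 × 3315 = 2490 kN.
Bearing (1.2 l_c t F_u ≤ 2.4 d t F_u): upper limit = 2.4·27·12·400 / 1000 = 311 kN.
  Edge l_c = 50 − 30/2 = 35 → r_n = 201.6 kN; interior l_c = 95 − 30 = 65 → r_n = 311 kN.
  R_n,bearing = 1·201.6 + 4·311 = 1446 kN → 0.75 × 1446 = 1080 kN.
Bearing governs: 1080 kN.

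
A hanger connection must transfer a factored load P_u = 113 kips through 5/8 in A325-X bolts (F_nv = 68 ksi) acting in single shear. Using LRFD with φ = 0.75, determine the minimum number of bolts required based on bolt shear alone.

A_b = π·0.625²/4 = 0.3068 in².
Per-bolt design strength φR_n = 0.75 × 68 × 0.3068 × 1 = 15.65 kips.
n ≥ 113 / 15.65 = 7.222 → use 8 bolts.

8 bolts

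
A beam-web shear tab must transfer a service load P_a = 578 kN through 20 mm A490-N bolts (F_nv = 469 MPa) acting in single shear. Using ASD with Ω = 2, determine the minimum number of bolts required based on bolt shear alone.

8 bolts

A_b = π·20²/4 = 314.2 mm².
Per-bolt allowable strength R_n/Ω = 469 × 314.2 × 1 / 1000 / 2 = 73.67 kN.
n ≥ 578 / 73.67 = 7.846 → use 8 bolts.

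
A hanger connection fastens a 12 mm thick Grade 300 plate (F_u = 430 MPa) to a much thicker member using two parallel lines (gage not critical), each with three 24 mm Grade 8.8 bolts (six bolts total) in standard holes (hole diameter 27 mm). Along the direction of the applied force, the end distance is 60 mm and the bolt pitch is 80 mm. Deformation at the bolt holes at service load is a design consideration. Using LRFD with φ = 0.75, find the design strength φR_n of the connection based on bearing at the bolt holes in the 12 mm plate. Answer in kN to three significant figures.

Per bolt r_n = 1.2 l_c t F_u ≤ 2.4 d t F_u; upper limit = 2.4 × 24 × 12 × 430 / 1000 = 297.2 kN.
Edge bolt: l_c = 60 − 27/2 = 46.5 mm → 1.2 × 46.5 × 12 × 430 / 1000 = 287.9 → r_n = 287.9 kN.
Interior bolts: l_c = 80 − 27 = 53 mm → 1.2 × 53 × 12 × 430 / 1000 = 328.2 → r_n = 297.2 kN.
R_n = 2 × 287.9 + 4 × 297.2 = 1765 kN.
Design strength φR_n = 0.75 × 1765 = 1320 kN.

1320 kN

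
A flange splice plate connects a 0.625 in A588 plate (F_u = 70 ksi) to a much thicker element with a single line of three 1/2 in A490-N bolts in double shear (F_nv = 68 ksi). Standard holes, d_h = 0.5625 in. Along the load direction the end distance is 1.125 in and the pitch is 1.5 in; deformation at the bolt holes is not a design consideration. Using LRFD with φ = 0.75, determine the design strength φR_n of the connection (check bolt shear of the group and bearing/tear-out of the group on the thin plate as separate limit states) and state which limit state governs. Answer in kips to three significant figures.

Bolt shear: A_b = π·0.5²/4 = 0.1963 in²; R_n = 68 × 0.1963 × 3 × 2 = 80.11 kips → 0.75 × 80.11 = 60.1 kips.
Bearing (1.5 l_c t F_u ≤ 3.0 d t F_u): upper limit = 3.0·0.5·0.625·70 = 65.62 kips.
  Edge l_c = 1.125 − 0.5625/2 = 0.8438 → r_n = 55.37 kips; interior l_c = 1.5 − 0.5625 = 0.9375 → r_n = 61.52 kips.
  R_n,bearing = 1·55.37 + 2·61.52 = 178.4 kips → 0.75 × 178.4 = 134 kips.
Bolt shear governs: 60.1 kips.

60.1 kips (bolt shear governs)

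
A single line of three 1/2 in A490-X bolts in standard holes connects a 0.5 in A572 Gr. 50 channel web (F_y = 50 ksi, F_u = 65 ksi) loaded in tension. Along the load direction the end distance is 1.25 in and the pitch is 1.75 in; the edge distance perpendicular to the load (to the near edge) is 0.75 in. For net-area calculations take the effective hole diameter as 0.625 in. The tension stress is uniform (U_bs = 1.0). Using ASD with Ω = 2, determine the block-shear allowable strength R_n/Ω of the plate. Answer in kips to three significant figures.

Shear plane L_v = 1.25 + 2·1.75 = 4.75 in; A_gv = 4.75 × 0.5 = 2.375 in².
A_nv = (4.75 − 2.5·0.625) × 0.5 = 1.594 in².
A_nt = (0.75 − 0.5·0.625) × 0.5 = 0.2188 in².
0.6 F_u A_nv = 62.16 kips; 0.6 F_y A_gv = 71.25 kips → shear rupture governs the shear term.
R_n = 62.16 + 1.0 × 65 × 0.2188 = 76.38 kips.
Allowable strength R_n/Ω = 76.38 / 2 = 38.2 kips.

38.2 kips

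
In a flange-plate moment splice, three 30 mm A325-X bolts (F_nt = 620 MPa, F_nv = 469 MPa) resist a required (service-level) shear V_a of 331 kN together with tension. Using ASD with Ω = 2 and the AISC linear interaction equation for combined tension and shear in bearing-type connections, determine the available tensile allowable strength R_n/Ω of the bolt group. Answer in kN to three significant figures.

417 kN

A_b = π·30²/4 = 706.9 mm²; f_rv = 331 × 1000 / (3 × 706.9) = 156.1 MPa.
F'_nt = 1.3 F_nt − (Ω F_nt / F_nv) f_rv = 1.3·620 − (2·620/469)·156.1 = 393.3 MPa, capped at F_nt → F'_nt = 393.3 MPa.
R_n = F'_nt · A_b · n = 393.3 × 706.9 × 3 / 1000 = 834 kN.
Allowable strength R_n/Ω = 834 / 2 = 417 kN.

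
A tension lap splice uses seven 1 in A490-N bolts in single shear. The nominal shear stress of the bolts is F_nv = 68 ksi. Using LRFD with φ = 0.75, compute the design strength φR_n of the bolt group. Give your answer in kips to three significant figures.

A_b = π × 1² / 4 = 0.7854 in².
R_n = F_nv · A_b · n · n_s = 68 × 0.7854 × 7 × 1 = 373.8 kips.
Design strength φR_n = 0.75 × 373.8 = 280 kips.

280 kips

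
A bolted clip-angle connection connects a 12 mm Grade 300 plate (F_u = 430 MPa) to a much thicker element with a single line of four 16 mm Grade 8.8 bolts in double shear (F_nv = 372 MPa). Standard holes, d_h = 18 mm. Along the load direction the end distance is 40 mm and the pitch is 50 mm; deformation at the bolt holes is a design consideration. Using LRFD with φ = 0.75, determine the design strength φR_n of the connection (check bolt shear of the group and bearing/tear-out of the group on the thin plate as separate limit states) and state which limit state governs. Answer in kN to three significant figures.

449 kN (bolt shear governs)

Bolt shear: A_b = π·16²/4 = 201.1 mm²; R_n = 372 × 201.1 × 4 × 2 / 1000 = 598.4 kN → 0.75 × 598.4 = 449 kN.
Bearing (1.2 l_c t F_u ≤ 2.4 d t F_u): upper limit = 2.4·16·12·430 / 1000 = 198.1 kN.
  Edge l_c = 40 − 18/2 = 31 → r_n = 192 kN; interior l_c = 50 − 18 = 32 → r_n = 198.1 kN.
  R_n,bearing = 1·192 + 3·198.1 = 786.4 kN → 0.75 × 786.4 = 590 kN.
Bolt shear governs: 449 kN.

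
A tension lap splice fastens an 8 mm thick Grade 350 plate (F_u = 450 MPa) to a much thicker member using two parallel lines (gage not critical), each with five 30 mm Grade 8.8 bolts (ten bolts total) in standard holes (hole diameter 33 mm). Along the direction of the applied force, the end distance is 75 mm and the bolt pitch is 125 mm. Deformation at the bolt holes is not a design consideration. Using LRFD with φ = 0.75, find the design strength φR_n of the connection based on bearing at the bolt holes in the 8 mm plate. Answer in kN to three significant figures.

2420 kN

Per bolt r_n = 1.5 l_c t F_u ≤ 3.0 d t F_u; upper limit = 3.0 × 30 × 8 × 450 / 1000 = 324 kN.
Edge bolt: l_c = 75 − 33/2 = 58.5 mm → 1.5 × 58.5 × 8 × 450 / 1000 = 315.9 → r_n = 315.9 kN.
Interior bolts: l_c = 125 − 33 = 92 mm → 1.5 × 92 × 8 × 450 / 1000 = 496.8 → r_n = 324 kN.
R_n = 2 × 315.9 + 8 × 324 = 3224 kN.
Design strength φR_n = 0.75 × 3224 = 2420 kN.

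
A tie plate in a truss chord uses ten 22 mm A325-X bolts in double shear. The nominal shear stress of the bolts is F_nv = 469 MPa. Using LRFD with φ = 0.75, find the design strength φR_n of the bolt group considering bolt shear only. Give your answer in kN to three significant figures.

A_b = π × 22² / 4 = 380.1 mm².
R_n = F_nv · A_b · n · n_s = 469 × 380.1 × 10 × 2 / 1000 = 3566 kN.
Design strength φR_n = 0.75 × 3566 = 2670 kN.

2670 kN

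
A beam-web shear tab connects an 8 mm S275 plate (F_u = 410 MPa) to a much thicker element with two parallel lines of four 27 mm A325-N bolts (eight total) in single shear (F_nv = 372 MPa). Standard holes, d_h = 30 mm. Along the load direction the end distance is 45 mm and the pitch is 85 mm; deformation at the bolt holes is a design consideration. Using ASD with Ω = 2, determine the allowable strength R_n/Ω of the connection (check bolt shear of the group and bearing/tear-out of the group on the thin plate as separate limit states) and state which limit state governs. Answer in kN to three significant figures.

Bolt shear: A_b = π·27²/4 = 572.6 mm²; R_n = 372 × 572.6 × 8 × 1 / 1000 = 1704 kN → 1704 / 2 = 852 kN.
Bearing (1.2 l_c t F_u ≤ 2.4 d t F_u): upper limit = 2.4·27·8·410 / 1000 = 212.5 kN.
  Edge l_c = 45 − 30/2 = 30 → r_n = 118.1 kN; interior l_c = 85 − 30 = 55 → r_n = 212.5 kN.
  R_n,bearing = 2·118.1 + 6·212.5 = 1511 kN → 1511 / 2 = 756 kN.
Bearing governs: 756 kN.

756 kN (bearing governs)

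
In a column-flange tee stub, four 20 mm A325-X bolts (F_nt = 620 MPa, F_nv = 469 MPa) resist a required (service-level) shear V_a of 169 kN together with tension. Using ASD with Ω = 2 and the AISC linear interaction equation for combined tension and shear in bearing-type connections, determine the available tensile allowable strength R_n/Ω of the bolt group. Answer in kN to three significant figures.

A_b = π·20²/4 = 314.2 mm²; f_rv = 169 × 1000 / (4 × 314.2) = 134.5 MPa.
F'_nt = 1.3 F_nt − (Ω F_nt / F_nv) f_rv = 1.3·620 − (2·620/469)·134.5 = 450.4 MPa, capped at F_nt → F'_nt = 450.4 MPa.
R_n = F'_nt · A_b · n = 450.4 × 314.2 × 4 / 1000 = 566 kN.
Allowable strength R_n/Ω = 566 / 2 = 283 kN.

283 kN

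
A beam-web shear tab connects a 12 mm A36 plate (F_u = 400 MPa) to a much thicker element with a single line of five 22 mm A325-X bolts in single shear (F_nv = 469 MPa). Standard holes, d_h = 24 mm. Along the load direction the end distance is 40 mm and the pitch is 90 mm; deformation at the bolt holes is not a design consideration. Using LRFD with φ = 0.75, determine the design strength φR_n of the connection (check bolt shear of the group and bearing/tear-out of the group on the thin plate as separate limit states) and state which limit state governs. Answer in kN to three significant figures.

669 kN (bolt shear governs)

Bolt shear: A_b = π·22²/4 = 380.1 mm²; R_n = 469 × 380.1 × 5 × 1 / 1000 = 891.4 kN → 0.75 × 891.4 = 669 kN.
Bearing (1.5 l_c t F_u ≤ 3.0 d t F_u): upper limit = 3.0·22·12·400 / 1000 = 316.8 kN.
  Edge l_c = 40 − 24/2 = 28 → r_n = 201.6 kN; interior l_c = 90 − 24 = 66 → r_n = 316.8 kN.
  R_n,bearing = 1·201.6 + 4·316.8 = 1469 kN → 0.75 × 1469 = 1100 kN.
Bolt shear governs: 669 kN.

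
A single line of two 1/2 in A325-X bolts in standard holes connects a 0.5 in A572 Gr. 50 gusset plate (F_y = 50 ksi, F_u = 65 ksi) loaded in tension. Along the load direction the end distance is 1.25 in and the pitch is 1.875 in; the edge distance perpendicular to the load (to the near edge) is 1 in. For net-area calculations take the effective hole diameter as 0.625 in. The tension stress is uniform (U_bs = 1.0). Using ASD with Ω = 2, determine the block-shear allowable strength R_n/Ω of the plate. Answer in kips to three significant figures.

Shear plane L_v = 1.25 + 1·1.875 = 3.125 in; A_gv = 3.125 × 0.5 = 1.562 in².
A_nv = (3.125 − 1.5·0.625) × 0.5 = 1.094 in².
A_nt = (1 − 0.5·0.625) × 0.5 = 0.3438 in².
0.6 F_u A_nv = 42.66 kips; 0.6 F_y A_gv = 46.88 kips → shear rupture governs the shear term.
R_n = 42.66 + 1.0 × 65 × 0.3438 = 65 kips.
Allowable strength R_n/Ω = 65 / 2 = 32.5 kips.

32.5 kips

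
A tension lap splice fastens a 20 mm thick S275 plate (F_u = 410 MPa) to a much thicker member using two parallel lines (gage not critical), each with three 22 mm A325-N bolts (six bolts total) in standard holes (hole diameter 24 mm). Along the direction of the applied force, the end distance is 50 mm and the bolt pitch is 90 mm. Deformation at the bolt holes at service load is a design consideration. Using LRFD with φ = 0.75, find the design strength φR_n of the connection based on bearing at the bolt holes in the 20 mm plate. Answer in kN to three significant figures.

Per bolt r_n = 1.2 l_c t F_u ≤ 2.4 d t F_u; upper limit = 2.4 × 22 × 20 × 410 / 1000 = 433 kN.
Edge bolt: l_c = 50 − 24/2 = 38 mm → 1.2 × 38 × 20 × 410 / 1000 = 373.9 → r_n = 373.9 kN.
Interior bolts: l_c = 90 − 24 = 66 mm → 1.2 × 66 × 20 × 410 / 1000 = 649.4 → r_n = 433 kN.
R_n = 2 × 373.9 + 4 × 433 = 2480 kN.
Design strength φR_n = 0.75 × 2480 = 1860 kN.

1860 kN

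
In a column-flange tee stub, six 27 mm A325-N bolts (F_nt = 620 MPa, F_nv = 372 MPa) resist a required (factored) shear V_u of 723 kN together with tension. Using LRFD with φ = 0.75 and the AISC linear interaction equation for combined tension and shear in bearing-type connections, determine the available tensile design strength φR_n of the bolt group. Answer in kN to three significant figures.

A_b = π·27²/4 = 572.6 mm²; f_rv = 723 × 1000 / (6 × 572.6) = 210.5 MPa.
F'_nt = 1.3 F_nt − (F_nt / φF_nv) f_rv = 1.3·620 − (620/(0.75·372))·210.5 = 338.3 MPa, capped at F_nt → F'_nt = 338.3 MPa.
R_n = F'_nt · A_b · n = 338.3 × 572.6 × 6 / 1000 = 1162 kN.
Design strength φR_n = 0.75 × 1162 = 872 kN.

872 kN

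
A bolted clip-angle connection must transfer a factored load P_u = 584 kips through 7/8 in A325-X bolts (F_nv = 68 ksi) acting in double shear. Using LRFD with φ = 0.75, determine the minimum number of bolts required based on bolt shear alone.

10 bolts

A_b = π·0.875²/4 = 0.6013 in².
Per-bolt design strength φR_n = 0.75 × 68 × 0.6013 × 2 = 61.33 kips.
n ≥ 584 / 61.33 = 9.522 → use 10 bolts.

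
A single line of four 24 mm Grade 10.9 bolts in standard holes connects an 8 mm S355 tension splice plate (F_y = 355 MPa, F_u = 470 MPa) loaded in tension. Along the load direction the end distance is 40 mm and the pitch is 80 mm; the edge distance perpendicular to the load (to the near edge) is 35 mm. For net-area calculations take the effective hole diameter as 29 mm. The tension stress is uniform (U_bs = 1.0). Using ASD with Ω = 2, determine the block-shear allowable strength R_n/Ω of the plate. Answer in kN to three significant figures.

240 kN

Shear plane L_v = 40 + 3·80 = 280 mm; A_gv = 280 × 8 = 2240 mm².
A_nv = (280 − 3.5·29) × 8 = 1428 mm².
A_nt = (35 − 0.5·29) × 8 = 164 mm².
0.6 F_u A_nv = 402.7 kN; 0.6 F_y A_gv = 477.1 kN → shear rupture governs the shear term.
R_n = 402.7 + 1.0 × 470 × 164 / 1000 = 479.8 kN.
Allowable strength R_n/Ω = 479.8 / 2 = 240 kN.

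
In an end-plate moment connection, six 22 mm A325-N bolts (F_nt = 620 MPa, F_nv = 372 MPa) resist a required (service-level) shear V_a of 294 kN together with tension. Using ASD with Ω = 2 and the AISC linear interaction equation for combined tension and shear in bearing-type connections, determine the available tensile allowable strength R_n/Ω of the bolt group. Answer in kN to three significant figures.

A_b = π·22²/4 = 380.1 mm²; f_rv = 294 × 1000 / (6 × 380.1) = 128.9 MPa.
F'_nt = 1.3 F_nt − (Ω F_nt / F_nv) f_rv = 1.3·620 − (2·620/372)·128.9 = 376.3 MPa, capped at F_nt → F'_nt = 376.3 MPa.
R_n = F'_nt · A_b · n = 376.3 × 380.1 × 6 / 1000 = 858.3 kN.
Allowable strength R_n/Ω = 858.3 / 2 = 429 kN.

429 kN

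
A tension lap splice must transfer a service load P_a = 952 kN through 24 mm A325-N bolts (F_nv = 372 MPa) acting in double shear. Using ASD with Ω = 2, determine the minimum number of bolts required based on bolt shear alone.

6 bolts

A_b = π·24²/4 = 452.4 mm².
Per-bolt allowable strength R_n/Ω = 372 × 452.4 × 2 / 1000 / 2 = 168.3 kN.
n ≥ 952 / 168.3 = 5.657 → use 6 bolts.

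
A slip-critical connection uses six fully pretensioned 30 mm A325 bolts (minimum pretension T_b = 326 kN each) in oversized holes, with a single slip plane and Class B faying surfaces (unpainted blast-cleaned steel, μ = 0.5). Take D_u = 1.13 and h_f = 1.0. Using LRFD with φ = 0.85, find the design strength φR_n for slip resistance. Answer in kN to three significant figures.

R_n = μ · D_u · h_f · T_b · n_s · n_b = 0.5 × 1.13 × 1.0 × 326 × 1 × 6 = 1105 kN.
Design strength φR_n = 0.85 × 1105 = 939 kN.

939 kN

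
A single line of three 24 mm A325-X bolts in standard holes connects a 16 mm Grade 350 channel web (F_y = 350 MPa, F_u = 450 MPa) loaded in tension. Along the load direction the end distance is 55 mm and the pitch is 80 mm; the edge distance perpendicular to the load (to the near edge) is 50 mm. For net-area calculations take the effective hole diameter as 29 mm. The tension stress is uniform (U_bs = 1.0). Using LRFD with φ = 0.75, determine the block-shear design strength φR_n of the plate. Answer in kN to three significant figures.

Shear plane L_v = 55 + 2·80 = 215 mm; A_gv = 215 × 16 = 3440 mm².
A_nv = (215 − 2.5·29) × 16 = 2280 mm².
A_nt = (50 − 0.5·29) × 16 = 568 mm².
0.6 F_u A_nv = 615.6 kN; 0.6 F_y A_gv = 722.4 kN → shear rupture governs the shear term.
R_n = 615.6 + 1.0 × 450 × 568 / 1000 = 871.2 kN.
Design strength φR_n = 0.75 × 871.2 = 653 kN.

653 kN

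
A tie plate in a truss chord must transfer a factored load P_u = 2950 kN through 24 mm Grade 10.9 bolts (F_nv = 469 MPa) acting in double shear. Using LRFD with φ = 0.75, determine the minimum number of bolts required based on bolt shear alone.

10 bolts

A_b = π·24²/4 = 452.4 mm².
Per-bolt design strength φR_n = 0.75 × 469 × 452.4 × 2 / 1000 = 318.3 kN.
n ≥ 2950 / 318.3 = 9.269 → use 10 bolts.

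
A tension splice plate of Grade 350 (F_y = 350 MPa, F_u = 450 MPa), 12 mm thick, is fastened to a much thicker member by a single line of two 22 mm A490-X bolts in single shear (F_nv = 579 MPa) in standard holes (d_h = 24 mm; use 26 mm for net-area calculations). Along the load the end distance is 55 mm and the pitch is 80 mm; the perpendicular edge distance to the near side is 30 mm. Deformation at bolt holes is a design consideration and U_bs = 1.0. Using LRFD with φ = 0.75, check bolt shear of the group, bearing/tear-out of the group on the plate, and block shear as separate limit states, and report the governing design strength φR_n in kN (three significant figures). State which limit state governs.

302 kN (block shear governs)

Bolt shear: A_b = π·22²/4 = 380.1 mm²; R_n = 579 × 380.1 × 2 × 1 / 1000 = 440.2 kN → 0.75 × 440.2 = 330 kN.
Bearing: edge l_c = 43, r_n = 278.6 kN; interior l_c = 56, r_n = 285.1 kN; R_n = 278.6 + 1·285.1 = 563.8 kN → 423 kN.
Block shear: A_gv = 1620, A_nv = 1152, A_nt = 204 mm²; R_n = min(0.6F_uA_nv, 0.6F_yA_gv) + U_bs·F_u·A_nt = 402.8 kN → 302 kN.
Block shear governs: 302 kN.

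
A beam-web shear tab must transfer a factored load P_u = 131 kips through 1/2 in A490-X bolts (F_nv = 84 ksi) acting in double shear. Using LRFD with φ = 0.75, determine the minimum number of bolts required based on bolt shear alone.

A_b = π·0.5²/4 = 0.1963 in².
Per-bolt design strength φR_n = 0.75 × 84 × 0.1963 × 2 = 24.74 kips.
n ≥ 131 / 24.74 = 5.295 → use 6 bolts.

6 bolts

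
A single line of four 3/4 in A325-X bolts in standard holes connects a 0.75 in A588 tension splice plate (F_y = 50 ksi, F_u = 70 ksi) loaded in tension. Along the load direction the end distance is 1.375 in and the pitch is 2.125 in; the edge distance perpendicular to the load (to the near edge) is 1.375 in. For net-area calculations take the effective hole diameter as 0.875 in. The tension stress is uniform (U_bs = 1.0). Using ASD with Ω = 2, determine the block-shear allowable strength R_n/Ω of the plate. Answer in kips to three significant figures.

Shear plane L_v = 1.375 + 3·2.125 = 7.75 in; A_gv = 7.75 × 0.75 = 5.812 in².
A_nv = (7.75 − 3.5·0.875) × 0.75 = 3.516 in².
A_nt = (1.375 − 0.5·0.875) × 0.75 = 0.7031 in².
0.6 F_u A_nv = 147.7 kips; 0.6 F_y A_gv = 174.4 kips → shear rupture governs the shear term.
R_n = 147.7 + 1.0 × 70 × 0.7031 = 196.9 kips.
Allowable strength R_n/Ω = 196.9 / 2 = 98.4 kips.

98.4 kips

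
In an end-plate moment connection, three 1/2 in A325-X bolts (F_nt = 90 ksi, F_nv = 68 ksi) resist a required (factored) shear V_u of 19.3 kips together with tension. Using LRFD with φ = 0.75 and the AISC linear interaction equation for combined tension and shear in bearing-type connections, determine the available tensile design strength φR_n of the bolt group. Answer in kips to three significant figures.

26.1 kips

A_b = π·0.5²/4 = 0.1963 in²; f_rv = 19.3 / (3 × 0.1963) = 32.76 ksi.
F'_nt = 1.3 F_nt − (F_nt / φF_nv) f_rv = 1.3·90 − (90/(0.75·68))·32.76 = 59.18 ksi, capped at F_nt → F'_nt = 59.18 ksi.
R_n = F'_nt · A_b · n = 59.18 × 0.1963 × 3 = 34.86 kips.
Design strength φR_n = 0.75 × 34.86 = 26.1 kips.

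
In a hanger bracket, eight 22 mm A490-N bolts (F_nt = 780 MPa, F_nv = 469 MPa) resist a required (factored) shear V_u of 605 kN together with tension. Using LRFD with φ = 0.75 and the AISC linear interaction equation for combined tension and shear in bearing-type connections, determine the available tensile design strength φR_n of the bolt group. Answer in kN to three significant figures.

1310 kN

A_b = π·22²/4 = 380.1 mm²; f_rv = 605 × 1000 / (8 × 380.1) = 198.9 MPa.
F'_nt = 1.3 F_nt − (F_nt / φF_nv) f_rv = 1.3·780 − (780/(0.75·469))·198.9 = 572.8 MPa, capped at F_nt → F'_nt = 572.8 MPa.
R_n = F'_nt · A_b · n = 572.8 × 380.1 × 8 / 1000 = 1742 kN.
Design strength φR_n = 0.75 × 1742 = 1310 kN.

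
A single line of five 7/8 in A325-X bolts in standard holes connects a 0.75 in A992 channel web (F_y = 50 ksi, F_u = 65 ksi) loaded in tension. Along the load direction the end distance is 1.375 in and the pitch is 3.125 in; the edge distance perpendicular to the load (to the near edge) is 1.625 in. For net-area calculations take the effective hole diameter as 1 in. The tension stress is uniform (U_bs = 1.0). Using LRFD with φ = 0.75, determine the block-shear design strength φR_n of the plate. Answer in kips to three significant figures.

Shear plane L_v = 1.375 + 4·3.125 = 13.88 in; A_gv = 13.88 × 0.75 = 10.41 in².
A_nv = (13.88 − 4.5·1) × 0.75 = 7.031 in².
A_nt = (1.625 − 0.5·1) × 0.75 = 0.8438 in².
0.6 F_u A_nv = 274.2 kips; 0.6 F_y A_gv = 312.2 kips → shear rupture governs the shear term.
R_n = 274.2 + 1.0 × 65 × 0.8438 = 329.1 kips.
Design strength φR_n = 0.75 × 329.1 = 247 kips.

247 kips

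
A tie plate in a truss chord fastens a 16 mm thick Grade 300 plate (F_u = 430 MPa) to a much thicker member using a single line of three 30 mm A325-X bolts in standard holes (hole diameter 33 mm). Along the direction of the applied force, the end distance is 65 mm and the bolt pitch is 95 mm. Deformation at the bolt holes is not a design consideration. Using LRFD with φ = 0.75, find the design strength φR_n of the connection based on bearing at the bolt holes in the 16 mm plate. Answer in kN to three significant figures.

1300 kN

Per bolt r_n = 1.5 l_c t F_u ≤ 3.0 d t F_u; upper limit = 3.0 × 30 × 16 × 430 / 1000 = 619.2 kN.
Edge bolt: l_c = 65 − 33/2 = 48.5 mm → 1.5 × 48.5 × 16 × 430 / 1000 = 500.5 → r_n = 500.5 kN.
Interior bolts: l_c = 95 − 33 = 62 mm → 1.5 × 62 × 16 × 430 / 1000 = 639.8 → r_n = 619.2 kN.
R_n = 1 × 500.5 + 2 × 619.2 = 1739 kN.
Design strength φR_n = 0.75 × 1739 = 1300 kN.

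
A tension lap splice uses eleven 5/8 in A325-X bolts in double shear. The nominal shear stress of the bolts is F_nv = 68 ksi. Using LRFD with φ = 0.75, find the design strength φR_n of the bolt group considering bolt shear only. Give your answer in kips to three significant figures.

A_b = π × 0.625² / 4 = 0.3068 in².
R_n = F_nv · A_b · n · n_s = 68 × 0.3068 × 11 × 2 = 459 kips.
Design strength φR_n = 0.75 × 459 = 344 kips.

344 kips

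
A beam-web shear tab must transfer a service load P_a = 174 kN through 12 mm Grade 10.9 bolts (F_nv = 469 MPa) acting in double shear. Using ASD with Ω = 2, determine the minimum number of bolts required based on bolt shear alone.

A_b = π·12²/4 = 113.1 mm².
Per-bolt allowable strength R_n/Ω = 469 × 113.1 × 2 / 1000 / 2 = 53.04 kN.
n ≥ 174 / 53.04 = 3.28 → use 4 bolts.

4 bolts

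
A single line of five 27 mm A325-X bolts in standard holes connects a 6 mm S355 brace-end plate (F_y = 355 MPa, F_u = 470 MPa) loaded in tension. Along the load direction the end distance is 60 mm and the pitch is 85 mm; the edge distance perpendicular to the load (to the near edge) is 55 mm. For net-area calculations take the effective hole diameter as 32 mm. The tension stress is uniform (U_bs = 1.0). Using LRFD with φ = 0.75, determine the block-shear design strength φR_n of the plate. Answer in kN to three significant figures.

407 kN

Shear plane L_v = 60 + 4·85 = 400 mm; A_gv = 400 × 6 = 2400 mm².
A_nv = (400 − 4.5·32) × 6 = 1536 mm².
A_nt = (55 − 0.5·32) × 6 = 234 mm².
0.6 F_u A_nv = 433.2 kN; 0.6 F_y A_gv = 511.2 kN → shear rupture governs the shear term.
R_n = 433.2 + 1.0 × 470 × 234 / 1000 = 543.1 kN.
Design strength φR_n = 0.75 × 543.1 = 407 kN.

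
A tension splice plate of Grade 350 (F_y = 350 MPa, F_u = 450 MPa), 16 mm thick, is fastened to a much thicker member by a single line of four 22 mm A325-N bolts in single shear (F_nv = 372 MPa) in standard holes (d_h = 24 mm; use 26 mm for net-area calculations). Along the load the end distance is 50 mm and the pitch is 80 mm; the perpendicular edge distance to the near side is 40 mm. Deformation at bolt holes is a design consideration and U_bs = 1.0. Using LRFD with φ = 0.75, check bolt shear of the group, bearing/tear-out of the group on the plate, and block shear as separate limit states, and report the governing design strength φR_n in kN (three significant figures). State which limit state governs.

Bolt shear: A_b = π·22²/4 = 380.1 mm²; R_n = 372 × 380.1 × 4 × 1 / 1000 = 565.6 kN → 0.75 × 565.6 = 424 kN.
Bearing: edge l_c = 38, r_n = 328.3 kN; interior l_c = 56, r_n = 380.2 kN; R_n = 328.3 + 3·380.2 = 1469 kN → 1100 kN.
Block shear: A_gv = 4640, A_nv = 3184, A_nt = 432 mm²; R_n = min(0.6F_uA_nv, 0.6F_yA_gv) + U_bs·F_u·A_nt = 1054 kN → 791 kN.
Bolt shear governs: 424 kN.

424 kN (bolt shear governs)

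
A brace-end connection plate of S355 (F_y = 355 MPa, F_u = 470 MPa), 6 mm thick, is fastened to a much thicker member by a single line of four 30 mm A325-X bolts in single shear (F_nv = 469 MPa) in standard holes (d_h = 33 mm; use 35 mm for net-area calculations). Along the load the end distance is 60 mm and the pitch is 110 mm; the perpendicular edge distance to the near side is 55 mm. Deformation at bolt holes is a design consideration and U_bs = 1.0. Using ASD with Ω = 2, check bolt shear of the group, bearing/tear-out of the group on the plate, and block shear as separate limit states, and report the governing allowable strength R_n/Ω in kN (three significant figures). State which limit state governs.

279 kN (block shear governs)

Bolt shear: A_b = π·30²/4 = 706.9 mm²; R_n = 469 × 706.9 × 4 × 1 / 1000 = 1326 kN → 1326 / 2 = 663 kN.
Bearing: edge l_c = 43.5, r_n = 147.2 kN; interior l_c = 77, r_n = 203 kN; R_n = 147.2 + 3·203 = 756.3 kN → 378 kN.
Block shear: A_gv = 2340, A_nv = 1605, A_nt = 225 mm²; R_n = min(0.6F_uA_nv, 0.6F_yA_gv) + U_bs·F_u·A_nt = 558.4 kN → 279 kN.
Block shear governs: 279 kN.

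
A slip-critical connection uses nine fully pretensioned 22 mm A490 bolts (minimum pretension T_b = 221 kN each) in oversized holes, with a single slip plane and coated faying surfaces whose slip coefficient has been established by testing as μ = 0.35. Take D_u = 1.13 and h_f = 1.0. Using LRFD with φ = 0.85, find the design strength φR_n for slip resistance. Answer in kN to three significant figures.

R_n = μ · D_u · h_f · T_b · n_s · n_b = 0.35 × 1.13 × 1.0 × 221 × 1 × 9 = 786.6 kN.
Design strength φR_n = 0.85 × 786.6 = 669 kN.

669 kN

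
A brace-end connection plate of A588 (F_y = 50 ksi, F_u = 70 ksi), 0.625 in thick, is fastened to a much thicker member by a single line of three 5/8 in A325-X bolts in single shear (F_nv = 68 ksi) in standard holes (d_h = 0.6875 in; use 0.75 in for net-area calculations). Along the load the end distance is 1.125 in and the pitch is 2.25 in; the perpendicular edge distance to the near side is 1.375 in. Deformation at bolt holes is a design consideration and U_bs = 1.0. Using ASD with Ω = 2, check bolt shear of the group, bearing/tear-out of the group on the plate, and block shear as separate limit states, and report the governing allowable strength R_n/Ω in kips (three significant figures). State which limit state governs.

Bolt shear: A_b = π·0.625²/4 = 0.3068 in²; R_n = 68 × 0.3068 × 3 × 1 = 62.59 kips → 62.59 / 2 = 31.3 kips.
Bearing: edge l_c = 0.7812, r_n = 41.02 kips; interior l_c = 1.562, r_n = 65.62 kips; R_n = 41.02 + 2·65.62 = 172.3 kips → 86.1 kips.
Block shear: A_gv = 3.516, A_nv = 2.344, A_nt = 0.625 in²; R_n = min(0.6F_uA_nv, 0.6F_yA_gv) + U_bs·F_u·A_nt = 142.2 kips → 71.1 kips.
Bolt shear governs: 31.3 kips.

31.3 kips (bolt shear governs)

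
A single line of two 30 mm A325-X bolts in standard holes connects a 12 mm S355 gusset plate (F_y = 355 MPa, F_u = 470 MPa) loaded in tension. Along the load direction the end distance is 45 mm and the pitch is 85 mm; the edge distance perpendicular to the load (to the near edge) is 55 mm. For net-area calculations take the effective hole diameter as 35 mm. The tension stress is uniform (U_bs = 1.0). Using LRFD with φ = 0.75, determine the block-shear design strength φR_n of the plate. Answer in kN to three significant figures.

Shear plane L_v = 45 + 1·85 = 130 mm; A_gv = 130 × 12 = 1560 mm².
A_nv = (130 − 1.5·35) × 12 = 930 mm².
A_nt = (55 − 0.5·35) × 12 = 450 mm².
0.6 F_u A_nv = 262.3 kN; 0.6 F_y A_gv = 332.3 kN → shear rupture governs the shear term.
R_n = 262.3 + 1.0 × 470 × 450 / 1000 = 473.8 kN.
Design strength φR_n = 0.75 × 473.8 = 355 kN.

355 kN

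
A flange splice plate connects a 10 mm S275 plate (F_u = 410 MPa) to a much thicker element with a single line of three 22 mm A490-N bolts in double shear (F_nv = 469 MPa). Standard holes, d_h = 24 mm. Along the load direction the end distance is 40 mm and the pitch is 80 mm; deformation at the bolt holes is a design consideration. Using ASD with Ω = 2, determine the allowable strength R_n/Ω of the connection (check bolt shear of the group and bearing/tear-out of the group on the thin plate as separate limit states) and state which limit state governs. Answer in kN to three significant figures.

285 kN (bearing governs)

Bolt shear: A_b = π·22²/4 = 380.1 mm²; R_n = 469 × 380.1 × 3 × 2 / 1000 = 1070 kN → 1070 / 2 = 535 kN.
Bearing (1.2 l_c t F_u ≤ 2.4 d t F_u): upper limit = 2.4·22·10·410 / 1000 = 216.5 kN.
  Edge l_c = 40 − 24/2 = 28 → r_n = 137.8 kN; interior l_c = 80 − 24 = 56 → r_n = 216.5 kN.
  R_n,bearing = 1·137.8 + 2·216.5 = 570.7 kN → 570.7 / 2 = 285 kN.
Bearing governs: 285 kN.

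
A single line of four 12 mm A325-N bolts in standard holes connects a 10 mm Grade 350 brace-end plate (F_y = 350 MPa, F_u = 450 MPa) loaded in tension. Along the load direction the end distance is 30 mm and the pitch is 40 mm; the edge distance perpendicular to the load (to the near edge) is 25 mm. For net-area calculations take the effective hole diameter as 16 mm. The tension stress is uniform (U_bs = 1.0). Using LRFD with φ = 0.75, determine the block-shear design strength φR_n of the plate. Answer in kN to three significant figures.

248 kN

Shear plane L_v = 30 + 3·40 = 150 mm; A_gv = 150 × 10 = 1500 mm².
A_nv = (150 − 3.5·16) × 10 = 940 mm².
A_nt = (25 − 0.5·16) × 10 = 170 mm².
0.6 F_u A_nv = 253.8 kN; 0.6 F_y A_gv = 315 kN → shear rupture governs the shear term.
R_n = 253.8 + 1.0 × 450 × 170 / 1000 = 330.3 kN.
Design strength φR_n = 0.75 × 330.3 = 248 kN.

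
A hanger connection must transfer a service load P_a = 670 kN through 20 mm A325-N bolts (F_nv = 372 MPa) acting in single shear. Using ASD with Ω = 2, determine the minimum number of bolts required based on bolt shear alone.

12 bolts

A_b = π·20²/4 = 314.2 mm².
Per-bolt allowable strength R_n/Ω = 372 × 314.2 × 1 / 1000 / 2 = 58.43 kN.
n ≥ 670 / 58.43 = 11.47 → use 12 bolts.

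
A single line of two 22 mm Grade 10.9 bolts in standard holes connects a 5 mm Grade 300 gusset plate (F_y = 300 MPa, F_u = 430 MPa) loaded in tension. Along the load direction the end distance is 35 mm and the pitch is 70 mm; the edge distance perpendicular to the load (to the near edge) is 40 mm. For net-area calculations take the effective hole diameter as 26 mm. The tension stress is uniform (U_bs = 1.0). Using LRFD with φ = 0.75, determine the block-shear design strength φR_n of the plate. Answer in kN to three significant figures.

107 kN

Shear plane L_v = 35 + 1·70 = 105 mm; A_gv = 105 × 5 = 525 mm².
A_nv = (105 − 1.5·26) × 5 = 330 mm².
A_nt = (40 − 0.5·26) × 5 = 135 mm².
0.6 F_u A_nv = 85.14 kN; 0.6 F_y A_gv = 94.5 kN → shear rupture governs the shear term.
R_n = 85.14 + 1.0 × 430 × 135 / 1000 = 143.2 kN.
Design strength φR_n = 0.75 × 143.2 = 107 kN.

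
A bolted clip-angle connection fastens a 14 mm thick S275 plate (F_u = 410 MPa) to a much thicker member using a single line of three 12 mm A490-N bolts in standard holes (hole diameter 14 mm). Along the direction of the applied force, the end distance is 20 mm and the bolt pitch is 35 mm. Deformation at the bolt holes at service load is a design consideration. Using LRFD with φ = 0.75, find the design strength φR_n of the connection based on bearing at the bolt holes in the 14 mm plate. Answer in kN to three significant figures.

284 kN

Per bolt r_n = 1.2 l_c t F_u ≤ 2.4 d t F_u; upper limit = 2.4 × 12 × 14 × 410 / 1000 = 165.3 kN.
Edge bolt: l_c = 20 − 14/2 = 13 mm → 1.2 × 13 × 14 × 410 / 1000 = 89.54 → r_n = 89.54 kN.
Interior bolts: l_c = 35 − 14 = 21 mm → 1.2 × 21 × 14 × 410 / 1000 = 144.6 → r_n = 144.6 kN.
R_n = 1 × 89.54 + 2 × 144.6 = 378.8 kN.
Design strength φR_n = 0.75 × 378.8 = 284 kN.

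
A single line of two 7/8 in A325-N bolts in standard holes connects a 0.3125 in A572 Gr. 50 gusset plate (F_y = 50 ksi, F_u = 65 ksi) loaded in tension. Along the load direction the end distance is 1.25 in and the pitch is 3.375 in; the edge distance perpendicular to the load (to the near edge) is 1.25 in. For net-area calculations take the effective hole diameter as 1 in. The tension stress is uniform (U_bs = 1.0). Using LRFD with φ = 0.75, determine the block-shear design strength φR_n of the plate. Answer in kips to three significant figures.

Shear plane L_v = 1.25 + 1·3.375 = 4.625 in; A_gv = 4.625 × 0.3125 = 1.445 in².
A_nv = (4.625 − 1.5·1) × 0.3125 = 0.9766 in².
A_nt = (1.25 − 0.5·1) × 0.3125 = 0.2344 in².
0.6 F_u A_nv = 38.09 kips; 0.6 F_y A_gv = 43.36 kips → shear rupture governs the shear term.
R_n = 38.09 + 1.0 × 65 × 0.2344 = 53.32 kips.
Design strength φR_n = 0.75 × 53.32 = 40 kips.

40 kips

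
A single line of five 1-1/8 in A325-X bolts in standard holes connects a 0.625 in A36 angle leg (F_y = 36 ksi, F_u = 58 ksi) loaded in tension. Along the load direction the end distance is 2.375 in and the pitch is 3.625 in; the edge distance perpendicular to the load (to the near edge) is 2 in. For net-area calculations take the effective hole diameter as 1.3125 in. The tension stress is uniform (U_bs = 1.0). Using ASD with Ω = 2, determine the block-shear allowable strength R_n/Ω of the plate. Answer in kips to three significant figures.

138 kips

Shear plane L_v = 2.375 + 4·3.625 = 16.88 in; A_gv = 16.88 × 0.625 = 10.55 in².
A_nv = (16.88 − 4.5·1.3125) × 0.625 = 6.855 in².
A_nt = (2 − 0.5·1.3125) × 0.625 = 0.8398 in².
0.6 F_u A_nv = 238.6 kips; 0.6 F_y A_gv = 227.8 kips → shear yielding governs the shear term.
R_n = 227.8 + 1.0 × 58 × 0.8398 = 276.5 kips.
Allowable strength R_n/Ω = 276.5 / 2 = 138 kips.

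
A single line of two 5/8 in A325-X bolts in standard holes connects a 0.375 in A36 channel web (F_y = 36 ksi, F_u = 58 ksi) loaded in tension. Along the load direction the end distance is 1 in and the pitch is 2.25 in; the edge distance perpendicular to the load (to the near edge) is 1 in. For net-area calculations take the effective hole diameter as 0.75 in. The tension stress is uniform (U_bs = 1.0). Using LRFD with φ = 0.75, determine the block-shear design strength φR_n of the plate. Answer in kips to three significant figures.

29.9 kips

Shear plane L_v = 1 + 1·2.25 = 3.25 in; A_gv = 3.25 × 0.375 = 1.219 in².
A_nv = (3.25 − 1.5·0.75) × 0.375 = 0.7969 in².
A_nt = (1 − 0.5·0.75) × 0.375 = 0.2344 in².
0.6 F_u A_nv = 27.73 kips; 0.6 F_y A_gv = 26.32 kips → shear yielding governs the shear term.
R_n = 26.32 + 1.0 × 58 × 0.2344 = 39.92 kips.
Design strength φR_n = 0.75 × 39.92 = 29.9 kips.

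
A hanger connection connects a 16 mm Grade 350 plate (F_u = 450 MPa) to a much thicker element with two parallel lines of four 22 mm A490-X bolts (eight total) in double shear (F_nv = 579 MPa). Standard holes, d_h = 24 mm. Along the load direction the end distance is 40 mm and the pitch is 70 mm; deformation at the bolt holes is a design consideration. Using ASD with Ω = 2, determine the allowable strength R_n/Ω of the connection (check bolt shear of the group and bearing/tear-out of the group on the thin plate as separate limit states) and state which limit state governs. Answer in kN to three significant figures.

1380 kN (bearing governs)

Bolt shear: A_b = π·22²/4 = 380.1 mm²; R_n = 579 × 380.1 × 8 × 2 / 1000 = 3522 kN → 3522 / 2 = 1760 kN.
Bearing (1.2 l_c t F_u ≤ 2.4 d t F_u): upper limit = 2.4·22·16·450 / 1000 = 380.2 kN.
  Edge l_c = 40 − 24/2 = 28 → r_n = 241.9 kN; interior l_c = 70 − 24 = 46 → r_n = 380.2 kN.
  R_n,bearing = 2·241.9 + 6·380.2 = 2765 kN → 2765 / 2 = 1380 kN.
Bearing governs: 1380 kN.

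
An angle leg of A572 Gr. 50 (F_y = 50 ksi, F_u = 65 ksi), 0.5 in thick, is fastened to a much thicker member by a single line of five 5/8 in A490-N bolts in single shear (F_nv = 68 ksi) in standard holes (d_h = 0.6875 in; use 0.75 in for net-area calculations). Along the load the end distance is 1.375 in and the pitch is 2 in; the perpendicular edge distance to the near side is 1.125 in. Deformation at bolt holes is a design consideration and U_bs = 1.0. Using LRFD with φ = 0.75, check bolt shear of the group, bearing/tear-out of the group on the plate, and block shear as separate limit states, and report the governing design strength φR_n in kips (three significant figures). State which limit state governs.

Bolt shear: A_b = π·0.625²/4 = 0.3068 in²; R_n = 68 × 0.3068 × 5 × 1 = 104.3 kips → 0.75 × 104.3 = 78.2 kips.
Bearing: edge l_c = 1.031, r_n = 40.22 kips; interior l_c = 1.312, r_n = 48.75 kips; R_n = 40.22 + 4·48.75 = 235.2 kips → 176 kips.
Block shear: A_gv = 4.688, A_nv = 3, A_nt = 0.375 in²; R_n = min(0.6F_uA_nv, 0.6F_yA_gv) + U_bs·F_u·A_nt = 141.4 kips → 106 kips.
Bolt shear governs: 78.2 kips.

78.2 kips (bolt shear governs)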